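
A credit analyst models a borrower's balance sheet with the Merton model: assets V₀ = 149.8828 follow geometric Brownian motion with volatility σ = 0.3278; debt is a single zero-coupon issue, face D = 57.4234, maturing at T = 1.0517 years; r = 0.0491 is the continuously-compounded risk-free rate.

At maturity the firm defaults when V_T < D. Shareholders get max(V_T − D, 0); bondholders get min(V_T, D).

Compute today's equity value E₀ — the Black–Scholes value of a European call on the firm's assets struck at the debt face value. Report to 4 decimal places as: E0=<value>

E0=95.3606

Equity is a call on the firm's assets struck at D = 57.4234:
d₁ = [ln(V₀/D) + (r + σ²/2)T] / (σ√T)
   = [ln(149.8828/57.4234) + (0.0491 + 0.5·0.3278²)·1.0517] / (0.3278·√1.0517)
   = [0.959402 + 0.108143] / 0.336167 = 3.175638
d₂ = d₁ − σ√T = 3.175638 − 0.336167 = 2.839471
N(d₁) = 0.999252,  N(d₂) = 0.997741,  e^(−rT) = 0.949672
E₀ = V₀·N(d₁) − D·e^(−rT)·N(d₂)
   = 149.8828·0.999252 − 57.4234·0.949672·0.997741 = 95.360568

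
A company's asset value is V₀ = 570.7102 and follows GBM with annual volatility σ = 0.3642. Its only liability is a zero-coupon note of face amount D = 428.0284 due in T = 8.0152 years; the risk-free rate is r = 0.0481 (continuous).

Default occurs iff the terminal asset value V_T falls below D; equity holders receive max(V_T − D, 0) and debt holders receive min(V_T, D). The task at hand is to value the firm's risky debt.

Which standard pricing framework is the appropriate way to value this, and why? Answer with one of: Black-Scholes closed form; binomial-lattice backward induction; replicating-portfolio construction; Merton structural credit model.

Key observation: assets follow a GBM and default happens iff V_T < 428.0284; valuing claims on that split (equity as a call, risky debt as the residual) is the structural model's definition.

framework: Merton structural credit model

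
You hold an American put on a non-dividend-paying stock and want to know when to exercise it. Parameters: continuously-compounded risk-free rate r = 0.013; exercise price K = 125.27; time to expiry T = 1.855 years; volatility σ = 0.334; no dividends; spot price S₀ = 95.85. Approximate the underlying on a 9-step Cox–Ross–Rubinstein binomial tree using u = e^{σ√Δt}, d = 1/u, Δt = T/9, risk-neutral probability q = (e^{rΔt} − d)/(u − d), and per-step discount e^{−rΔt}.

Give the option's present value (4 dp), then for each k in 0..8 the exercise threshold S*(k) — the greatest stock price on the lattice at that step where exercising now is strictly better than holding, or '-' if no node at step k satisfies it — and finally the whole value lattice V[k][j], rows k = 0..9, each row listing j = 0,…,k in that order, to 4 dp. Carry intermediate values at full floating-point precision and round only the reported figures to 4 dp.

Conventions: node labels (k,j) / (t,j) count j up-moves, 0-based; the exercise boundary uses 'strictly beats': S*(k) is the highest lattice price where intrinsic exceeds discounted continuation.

price = 36.5523
boundary = - - - 60.8178 70.7757 60.8178 70.7757 82.3641 95.8500
tree:
36.5523
45.4151 26.8054
54.8785 35.0441 17.7040
64.4522 44.4375 24.6927 9.9548
73.0091 54.4943 33.3945 15.0591 4.2782
80.3621 64.4522 43.5600 22.1664 7.1617 1.0636
86.6805 73.0091 54.4943 31.5263 11.7791 2.0159 0.0000
92.1100 80.3621 64.4522 42.9059 18.9239 3.8209 0.0000 0.0000
96.7755 86.6805 73.0091 54.4943 29.4200 7.2420 0.0000 0.0000 0.0000
100.7846 92.1100 80.3621 64.4522 42.9059 13.7261 0.0000 0.0000 0.0000 0.0000

params: Δt=0.20611 u=1.16373 d=0.85930 q=0.47098 e^(-rΔt)=0.99732
t_9 payoffs: 100.7846 92.1100 80.3621 64.4522 42.9059 13.7261 0.0000 0.0000 0.0000 0.0000
t_8: node(8,0) S=28.4945 payoff=96.7755 vs cont=96.4403 → 96.7755 [stop]  node(8,1) S=38.5895 payoff=86.6805 vs cont=86.3453 → 86.6805 [stop]  node(8,2) S=52.2609 payoff=73.0091 vs cont=72.6739 → 73.0091 [stop]  node(8,3) S=70.7757 payoff=54.4943 vs cont=54.1591 → 54.4943 [stop]  node(8,4) S=95.8500 payoff=29.4200 vs cont=29.0848 → 29.4200 [stop]  node(8,5) S=129.8075 payoff=0.0000 vs cont=7.2420 → 7.2420 [wait]  node(8,6) S=175.7955 payoff=0.0000 vs cont=0.0000 → 0.0000 [wait]  node(8,7) S=238.0759 payoff=0.0000 vs cont=0.0000 → 0.0000 [wait]  node(8,8) S=322.4210 payoff=0.0000 vs cont=0.0000 → 0.0000 [wait]  ⇒ S*(8)=95.8500
t_7: node(7,0) S=33.1600 payoff=92.1100 vs cont=91.7748 → 92.1100 [stop]  node(7,1) S=44.9079 payoff=80.3621 vs cont=80.0269 → 80.3621 [stop]  node(7,2) S=60.8178 payoff=64.4522 vs cont=64.1170 → 64.4522 [stop]  node(7,3) S=82.3641 payoff=42.9059 vs cont=42.5706 → 42.9059 [stop]  node(7,4) S=111.5439 payoff=13.7261 vs cont=18.9239 → 18.9239 [wait]  node(7,5) S=151.0615 payoff=0.0000 vs cont=3.8209 → 3.8209 [wait]  node(7,6) S=204.5793 payoff=0.0000 vs cont=0.0000 → 0.0000 [wait]  node(7,7) S=277.0572 payoff=0.0000 vs cont=0.0000 → 0.0000 [wait]  ⇒ S*(7)=82.3641
t_6: node(6,0) S=38.5895 payoff=86.6805 vs cont=86.3453 → 86.6805 [stop]  node(6,1) S=52.2609 payoff=73.0091 vs cont=72.6739 → 73.0091 [stop]  node(6,2) S=70.7757 payoff=54.4943 vs cont=54.1591 → 54.4943 [stop]  node(6,3) S=95.8500 payoff=29.4200 vs cont=31.5263 → 31.5263 [wait]  node(6,4) S=129.8075 payoff=0.0000 vs cont=11.7791 → 11.7791 [wait]  node(6,5) S=175.7955 payoff=0.0000 vs cont=2.0159 → 2.0159 [wait]  node(6,6) S=238.0759 payoff=0.0000 vs cont=0.0000 → 0.0000 [wait]  ⇒ S*(6)=70.7757
t_5: node(5,0) S=44.9079 payoff=80.3621 vs cont=80.0269 → 80.3621 [stop]  node(5,1) S=60.8178 payoff=64.4522 vs cont=64.1170 → 64.4522 [stop]  node(5,2) S=82.3641 payoff=42.9059 vs cont=43.5600 → 43.5600 [wait]  node(5,3) S=111.5439 payoff=13.7261 vs cont=22.1664 → 22.1664 [wait]  node(5,4) S=151.0615 payoff=0.0000 vs cont=7.1617 → 7.1617 [wait]  node(5,5) S=204.5793 payoff=0.0000 vs cont=1.0636 → 1.0636 [wait]  ⇒ S*(5)=60.8178
t_4: node(4,0) S=52.2609 payoff=73.0091 vs cont=72.6739 → 73.0091 [stop]  node(4,1) S=70.7757 payoff=54.4943 vs cont=54.4663 → 54.4943 [stop]  node(4,2) S=95.8500 payoff=29.4200 vs cont=33.3945 → 33.3945 [wait]  node(4,3) S=129.8075 payoff=0.0000 vs cont=15.0591 → 15.0591 [wait]  node(4,4) S=175.7955 payoff=0.0000 vs cont=4.2782 → 4.2782 [wait]  ⇒ S*(4)=70.7757
t_3: node(3,0) S=60.8178 payoff=64.4522 vs cont=64.1170 → 64.4522 [stop]  node(3,1) S=82.3641 payoff=42.9059 vs cont=44.4375 → 44.4375 [wait]  node(3,2) S=111.5439 payoff=13.7261 vs cont=24.6927 → 24.6927 [wait]  node(3,3) S=151.0615 payoff=0.0000 vs cont=9.9548 → 9.9548 [wait]  ⇒ S*(3)=60.8178
t_2: node(2,0) S=70.7757 payoff=54.4943 vs cont=54.8785 → 54.8785 [wait]  node(2,1) S=95.8500 payoff=29.4200 vs cont=35.0441 → 35.0441 [wait]  node(2,2) S=129.8075 payoff=0.0000 vs cont=17.7040 → 17.7040 [wait]  ⇒ S*(2)=-
t_1: node(1,0) S=82.3641 payoff=42.9059 vs cont=45.4151 → 45.4151 [wait]  node(1,1) S=111.5439 payoff=13.7261 vs cont=26.8054 → 26.8054 [wait]  ⇒ S*(1)=-
t_0: node(0,0) S=95.8500 payoff=29.4200 vs cont=36.5523 → 36.5523 [wait]  ⇒ S*(0)=-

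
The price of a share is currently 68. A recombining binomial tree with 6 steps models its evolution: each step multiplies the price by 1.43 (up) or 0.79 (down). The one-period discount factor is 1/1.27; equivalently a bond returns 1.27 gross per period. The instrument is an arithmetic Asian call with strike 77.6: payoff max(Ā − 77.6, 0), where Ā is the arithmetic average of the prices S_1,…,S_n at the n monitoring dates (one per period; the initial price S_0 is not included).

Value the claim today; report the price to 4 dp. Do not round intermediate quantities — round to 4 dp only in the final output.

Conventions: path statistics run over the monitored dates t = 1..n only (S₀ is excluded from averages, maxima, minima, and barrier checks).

Risk-neutral up-probability p* = (R−d)/(u−d) = (1.27−0.79)/(1.43−0.79) = 0.7500; the claim prices as the p*-weighted sum of path payoffs discounted by R^6.
Enumerate all 2^6 = 64 price paths (U = up ×1.43, D = down ×0.79); each path with k up-moves has probability p*^k·(1−p*)^(6−k).
DDDDDD: Ā=32.2709, payoff=0.0000, prob=0.000244
UDDDDD: Ā=58.4144, payoff=0.0000, prob=0.000732
DUDDDD: Ā=51.1611, payoff=0.0000, prob=0.000732
UUDDDD: Ā=92.6081, payoff=15.0081, prob=0.002197
DDUDDD: Ā=45.4310, payoff=0.0000, prob=0.000732
UDUDDD: Ā=82.2358, payoff=4.6358, prob=0.002197
DUUDDD: Ā=74.9825, payoff=0.0000, prob=0.002197
UUUDDD: Ā=135.7277, payoff=58.1277, prob=0.006592
DDDUDD: Ā=40.9042, payoff=0.0000, prob=0.000732
UDDUDD: Ā=74.0417, payoff=0.0000, prob=0.002197
DUDUDD: Ā=66.7884, payoff=0.0000, prob=0.002197
UUDUDD: Ā=120.8954, payoff=43.2954, prob=0.006592
DDUUDD: Ā=61.0582, payoff=0.0000, prob=0.002197
UDUUDD: Ā=110.5231, payoff=32.9231, prob=0.006592
DUUUDD: Ā=103.2698, payoff=25.6698, prob=0.006592
UUUUDD: Ā=186.9314, payoff=109.3314, prob=0.019775
DDDDUD: Ā=37.3280, payoff=0.0000, prob=0.000732
UDDDUD: Ā=67.5684, payoff=0.0000, prob=0.002197
DUDDUD: Ā=60.3150, payoff=0.0000, prob=0.002197
UUDDUD: Ā=109.1778, payoff=31.5778, prob=0.006592
DDUDUD: Ā=54.5849, payoff=0.0000, prob=0.002197
UDUDUD: Ā=98.8056, payoff=21.2056, prob=0.006592
DUUDUD: Ā=91.5522, payoff=13.9522, prob=0.006592
UUUDUD: Ā=165.7211, payoff=88.1211, prob=0.019775
DDDUUD: Ā=50.0581, payoff=0.0000, prob=0.002197
UDDUUD: Ā=90.6115, payoff=13.0115, prob=0.006592
DUDUUD: Ā=83.3581, payoff=5.7581, prob=0.006592
UUDUUD: Ā=150.8888, payoff=73.2888, prob=0.019775
DDUUUD: Ā=77.6280, payoff=0.0280, prob=0.006592
UDUUUD: Ā=140.5165, payoff=62.9165, prob=0.019775
DUUUUD: Ā=133.2632, payoff=55.6632, prob=0.019775
UUUUUD: Ā=241.2233, payoff=163.6233, prob=0.059326
DDDDDU: Ā=34.5028, payoff=0.0000, prob=0.000732
UDDDDU: Ā=62.4544, payoff=0.0000, prob=0.002197
DUDDDU: Ā=55.2011, payoff=0.0000, prob=0.002197
UUDDDU: Ā=99.9210, payoff=22.3210, prob=0.006592
DDUDDU: Ā=49.4710, payoff=0.0000, prob=0.002197
UDUDDU: Ā=89.5487, payoff=11.9487, prob=0.006592
DUUDDU: Ā=82.2954, payoff=4.6954, prob=0.006592
UUUDDU: Ā=148.9650, payoff=71.3650, prob=0.019775
DDDUDU: Ā=44.9442, payoff=0.0000, prob=0.002197
UDDUDU: Ā=81.3546, payoff=3.7546, prob=0.006592
DUDUDU: Ā=74.1013, payoff=0.0000, prob=0.006592
UUDUDU: Ā=134.1327, payoff=56.5327, prob=0.019775
DDUUDU: Ā=68.3712, payoff=0.0000, prob=0.006592
UDUUDU: Ā=123.7604, payoff=46.1604, prob=0.019775
DUUUDU: Ā=116.5071, payoff=38.9071, prob=0.019775
UUUUDU: Ā=210.8926, payoff=133.2926, prob=0.059326
DDDDUU: Ā=41.3680, payoff=0.0000, prob=0.002197
UDDDUU: Ā=74.8813, payoff=0.0000, prob=0.006592
DUDDUU: Ā=67.6280, payoff=0.0000, prob=0.006592
UUDDUU: Ā=122.4152, payoff=44.8152, prob=0.019775
DDUDUU: Ā=61.8978, payoff=0.0000, prob=0.006592
UDUDUU: Ā=112.0429, payoff=34.4429, prob=0.019775
DUUDUU: Ā=104.7896, payoff=27.1896, prob=0.019775
UUUDUU: Ā=189.6824, payoff=112.0824, prob=0.059326
DDDUUU: Ā=57.3710, payoff=0.0000, prob=0.006592
UDDUUU: Ā=103.8488, payoff=26.2488, prob=0.019775
DUDUUU: Ā=96.5955, payoff=18.9955, prob=0.019775
UUDUUU: Ā=174.8500, payoff=97.2500, prob=0.059326
DDUUUU: Ā=90.8653, payoff=13.2653, prob=0.019775
UDUUUU: Ā=164.4778, payoff=86.8778, prob=0.059326
DUUUUU: Ā=157.2244, payoff=79.6244, prob=0.059326
UUUUUU: Ā=284.5961, payoff=206.9961, prob=0.177979
Price = Σ prob·payoff / R^6 = 93.868480 / 4.195873 = 22.3716

price = 22.3716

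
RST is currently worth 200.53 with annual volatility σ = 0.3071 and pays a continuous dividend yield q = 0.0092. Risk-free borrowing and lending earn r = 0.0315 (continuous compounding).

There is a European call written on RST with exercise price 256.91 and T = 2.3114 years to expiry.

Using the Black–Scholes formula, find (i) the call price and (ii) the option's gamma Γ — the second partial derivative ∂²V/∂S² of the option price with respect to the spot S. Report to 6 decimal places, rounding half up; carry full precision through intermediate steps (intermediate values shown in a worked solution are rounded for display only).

price = 22.303506
Γ = 0.004099

σ√T = 0.3071·√2.3114 = 0.466893
d₁ = (ln(S/K) + (r−q+σ²/2)T) / (σ√T) = (ln(200.53/256.91) + (0.0315−0.0092+0.3071²/2)·2.3114) / 0.466893 = (-0.247762 + 0.160539) / 0.466893 = -0.186816
d₂ = d₁ − σ√T = -0.186816 − 0.466893 = -0.653709
e^{−rT} = 0.929778
e^{−qT} = 0.978960
N(d₁) = 0.425902,  N(d₂) = 0.256650
Call price V = S·e^{−qT}·N(d₁) − K·e^{−rT}·N(d₂) = 83.609219 − 61.305713 = 22.303506
φ(d₁) = (1/√(2π))·e^{−d₁²/2} = 0.392041
Γ = e^{−qT}·φ(d₁) / (S·σ·√T) = 0.004099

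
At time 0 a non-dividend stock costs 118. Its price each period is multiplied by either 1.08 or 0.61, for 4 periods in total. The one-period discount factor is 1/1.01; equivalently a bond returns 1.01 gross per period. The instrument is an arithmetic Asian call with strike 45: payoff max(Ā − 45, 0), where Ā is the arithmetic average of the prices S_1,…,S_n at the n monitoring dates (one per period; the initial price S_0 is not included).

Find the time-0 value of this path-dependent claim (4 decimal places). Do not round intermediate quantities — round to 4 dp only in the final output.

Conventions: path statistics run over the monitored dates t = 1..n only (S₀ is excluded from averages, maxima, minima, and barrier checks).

With p* = (R−d)/(u−d) = 0.8511, sum probability × payoff across the paths and divide by R^4.
Enumerate all 2^4 = 16 price paths (U = up ×1.08, D = down ×0.61); each path with k up-moves has probability p*^k·(1−p*)^(4−k).
DDDD: Ā=39.7524, payoff=0.0000, prob=0.000492
UDDD: Ā=70.3813, payoff=25.3813, prob=0.002812
DUDD: Ā=56.5163, payoff=11.5163, prob=0.002812
UUDD: Ā=100.0617, payoff=55.0617, prob=0.016067
DDUD: Ā=48.0587, payoff=3.0587, prob=0.002812
UDUD: Ā=85.0875, payoff=40.0875, prob=0.016067
DUUD: Ā=71.2225, payoff=26.2225, prob=0.016067
UUUD: Ā=126.0988, payoff=81.0988, prob=0.091809
DDDU: Ā=42.8995, payoff=0.0000, prob=0.002812
UDDU: Ā=75.9532, payoff=30.9532, prob=0.016067
DUDU: Ā=62.0882, payoff=17.0882, prob=0.016067
UUDU: Ā=109.9267, payoff=64.9267, prob=0.091809
DDUU: Ā=53.6306, payoff=8.6306, prob=0.016067
UDUU: Ā=94.9525, payoff=49.9525, prob=0.091809
DUUU: Ā=81.0875, payoff=36.0875, prob=0.091809
UUUU: Ā=143.5647, payoff=98.5647, prob=0.524624
Price = Σ prob·payoff / R^4 = 75.988136 / 1.040604 = 73.0231

price = 73.0231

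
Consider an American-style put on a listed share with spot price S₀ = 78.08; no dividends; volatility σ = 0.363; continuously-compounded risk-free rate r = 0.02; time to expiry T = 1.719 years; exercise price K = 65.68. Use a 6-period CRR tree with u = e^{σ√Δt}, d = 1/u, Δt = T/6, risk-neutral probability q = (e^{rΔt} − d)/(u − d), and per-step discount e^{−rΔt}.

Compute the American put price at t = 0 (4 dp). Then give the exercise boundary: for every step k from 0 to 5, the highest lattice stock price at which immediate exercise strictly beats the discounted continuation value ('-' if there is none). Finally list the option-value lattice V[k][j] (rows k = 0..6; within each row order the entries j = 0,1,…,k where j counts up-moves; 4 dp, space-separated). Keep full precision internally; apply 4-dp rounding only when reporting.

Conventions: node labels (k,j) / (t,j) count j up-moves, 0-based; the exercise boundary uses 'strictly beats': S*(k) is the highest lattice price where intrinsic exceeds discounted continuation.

price = 7.7830
boundary = - - - - 35.8929 43.5905
tree:
7.7830
11.4987 3.6258
16.4703 5.9496 1.0105
22.6952 9.5478 1.9042 0.0000
29.7871 14.8571 3.5881 0.0000 0.0000
36.1253 22.0895 6.7614 0.0000 0.0000 0.0000
41.3443 29.7871 12.7412 0.0000 0.0000 0.0000 0.0000

Δt=0.28650, u=1.21446, d=0.82341, q=0.46627, disc=e^(-rΔt)=0.99429
k=6 terminal: V=max(K-S,0) → 41.3443 29.7871 12.7412 0.0000 0.0000 0.0000 0.0000
k=5: j=0 S=29.5547 intr=36.1253 cont=35.7500 V=36.1253[EX]; j=1 S=43.5905 intr=22.0895 cont=21.7142 V=22.0895[EX]; j=2 S=64.2920 intr=1.3880 cont=6.7614 V=6.7614[hold]; j=3 S=94.8249 intr=0.0000 cont=0.0000 V=0.0000[hold]; j=4 S=139.8582 intr=0.0000 cont=0.0000 V=0.0000[hold]; j=5 S=206.2781 intr=0.0000 cont=0.0000 V=0.0000[hold]  S*(5)=43.5905
k=4: j=0 S=35.8929 intr=29.7871 cont=29.4118 V=29.7871[EX]; j=1 S=52.9388 intr=12.7412 cont=14.8571 V=14.8571[hold]; j=2 S=78.0800 intr=0.0000 cont=3.5881 V=3.5881[hold]; j=3 S=115.1609 intr=0.0000 cont=0.0000 V=0.0000[hold]; j=4 S=169.8519 intr=0.0000 cont=0.0000 V=0.0000[hold]  S*(4)=35.8929
k=3: j=0 S=43.5905 intr=22.0895 cont=22.6952 V=22.6952[hold]; j=1 S=64.2920 intr=1.3880 cont=9.5478 V=9.5478[hold]; j=2 S=94.8249 intr=0.0000 cont=1.9042 V=1.9042[hold]; j=3 S=139.8582 intr=0.0000 cont=0.0000 V=0.0000[hold]  S*(3)=-
k=2: j=0 S=52.9388 intr=12.7412 cont=16.4703 V=16.4703[hold]; j=1 S=78.0800 intr=0.0000 cont=5.9496 V=5.9496[hold]; j=2 S=115.1609 intr=0.0000 cont=1.0105 V=1.0105[hold]  S*(2)=-
k=1: j=0 S=64.2920 intr=1.3880 cont=11.4987 V=11.4987[hold]; j=1 S=94.8249 intr=0.0000 cont=3.6258 V=3.6258[hold]  S*(1)=-
k=0: j=0 S=78.0800 intr=0.0000 cont=7.7830 V=7.7830[hold]  S*(0)=-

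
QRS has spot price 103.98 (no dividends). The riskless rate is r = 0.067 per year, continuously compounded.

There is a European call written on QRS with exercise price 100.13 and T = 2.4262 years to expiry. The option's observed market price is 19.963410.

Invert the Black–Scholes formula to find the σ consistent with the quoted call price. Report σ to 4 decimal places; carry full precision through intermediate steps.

sigma = 0.1143

At σ = 0.1143 the Black–Scholes value reproduces the quote:
σ√T = 0.1143·√2.4262 = 0.178037
d₁ = (ln(S/K) + (r+σ²/2)T) / (σ√T) = (ln(103.98/100.13) + (0.067+0.1143²/2)·2.4262) / 0.178037 = (0.037729 + 0.178404) / 0.178037 = 1.213981
d₂ = d₁ − σ√T = 1.213981 − 0.178037 = 1.035944
e^{−rT} = 0.849969
N(d₁) = 0.887623,  N(d₂) = 0.849886
V = S·N(d₁) − K·e^{−rT}·N(d₂) = 92.294988 − 72.331579 = 19.963410 (the quoted price), and the Black–Scholes price is strictly increasing in σ, so σ is unique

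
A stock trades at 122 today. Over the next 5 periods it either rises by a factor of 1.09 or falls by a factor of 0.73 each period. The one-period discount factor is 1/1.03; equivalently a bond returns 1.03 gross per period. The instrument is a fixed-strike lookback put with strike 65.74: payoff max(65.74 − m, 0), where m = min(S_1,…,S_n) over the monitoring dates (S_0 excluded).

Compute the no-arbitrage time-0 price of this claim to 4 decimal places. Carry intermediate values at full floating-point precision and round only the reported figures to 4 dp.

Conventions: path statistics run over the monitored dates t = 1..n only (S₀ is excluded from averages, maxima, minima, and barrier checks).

price = 0.4167

With p* = (R−d)/(u−d) = 0.8333, sum probability × payoff across the paths and divide by R^5.
Enumerate all 2^5 = 32 price paths (U = up ×1.09, D = down ×0.73); each path with k up-moves has probability p*^k·(1−p*)^(5−k).
DDDDD: m=25.2915, payoff=40.4485, prob=0.000129
UDDDD: m=37.7640, payoff=27.9760, prob=0.000643
DUDDD: m=37.7640, payoff=27.9760, prob=0.000643
UUDDD: m=56.3873, payoff=9.3527, prob=0.003215
DDUDD: m=37.7640, payoff=27.9760, prob=0.000643
UDUDD: m=56.3873, payoff=9.3527, prob=0.003215
DUUDD: m=56.3873, payoff=9.3527, prob=0.003215
UUUDD: m=84.1948, payoff=0.0000, prob=0.016075
DDDUD: m=37.7640, payoff=27.9760, prob=0.000643
UDDUD: m=56.3873, payoff=9.3527, prob=0.003215
DUDUD: m=56.3873, payoff=9.3527, prob=0.003215
UUDUD: m=84.1948, payoff=0.0000, prob=0.016075
DDUUD: m=56.3873, payoff=9.3527, prob=0.003215
UDUUD: m=84.1948, payoff=0.0000, prob=0.016075
DUUUD: m=84.1948, payoff=0.0000, prob=0.016075
UUUUD: m=125.7155, payoff=0.0000, prob=0.080376
DDDDU: m=34.6459, payoff=31.0941, prob=0.000643
UDDDU: m=51.7315, payoff=14.0085, prob=0.003215
DUDDU: m=51.7315, payoff=14.0085, prob=0.003215
UUDDU: m=77.2429, payoff=0.0000, prob=0.016075
DDUDU: m=51.7315, payoff=14.0085, prob=0.003215
UDUDU: m=77.2429, payoff=0.0000, prob=0.016075
DUUDU: m=77.2429, payoff=0.0000, prob=0.016075
UUUDU: m=115.3353, payoff=0.0000, prob=0.080376
DDDUU: m=47.4601, payoff=18.2799, prob=0.003215
UDDUU: m=70.8650, payoff=0.0000, prob=0.016075
DUDUU: m=70.8650, payoff=0.0000, prob=0.016075
UUDUU: m=105.8122, payoff=0.0000, prob=0.080376
DDUUU: m=65.0138, payoff=0.7262, prob=0.016075
UDUUU: m=97.0754, payoff=0.0000, prob=0.080376
DUUUU: m=89.0600, payoff=0.0000, prob=0.080376
UUUUU: m=132.9800, payoff=0.0000, prob=0.401878
Price = Σ prob·payoff / R^5 = 0.483122 / 1.159274 = 0.4167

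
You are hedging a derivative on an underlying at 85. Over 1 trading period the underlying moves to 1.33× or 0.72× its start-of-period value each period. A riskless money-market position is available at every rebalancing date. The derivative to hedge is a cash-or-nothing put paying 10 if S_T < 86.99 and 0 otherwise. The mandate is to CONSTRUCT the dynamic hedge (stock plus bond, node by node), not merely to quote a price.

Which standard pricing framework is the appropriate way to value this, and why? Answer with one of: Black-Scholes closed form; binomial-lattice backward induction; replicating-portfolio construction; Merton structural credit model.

framework: replicating-portfolio construction

Key observation: the task asks for the hedge itself — share and bond holdings at every node of the 1-period tree on spot 85 with factors 1.33/0.72 — which is exactly what the replicating-portfolio construction produces.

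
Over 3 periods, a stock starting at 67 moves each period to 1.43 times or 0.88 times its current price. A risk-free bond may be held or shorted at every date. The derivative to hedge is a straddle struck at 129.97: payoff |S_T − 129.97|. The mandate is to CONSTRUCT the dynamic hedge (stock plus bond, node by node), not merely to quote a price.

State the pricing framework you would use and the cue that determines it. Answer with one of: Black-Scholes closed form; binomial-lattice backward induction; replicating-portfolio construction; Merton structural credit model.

Key observation: what is demanded is not a single number but the (Δ, B) position at each node of the 1.43/0.88 tree starting at 67; constructing those positions is the replicating-portfolio method.

framework: replicating-portfolio construction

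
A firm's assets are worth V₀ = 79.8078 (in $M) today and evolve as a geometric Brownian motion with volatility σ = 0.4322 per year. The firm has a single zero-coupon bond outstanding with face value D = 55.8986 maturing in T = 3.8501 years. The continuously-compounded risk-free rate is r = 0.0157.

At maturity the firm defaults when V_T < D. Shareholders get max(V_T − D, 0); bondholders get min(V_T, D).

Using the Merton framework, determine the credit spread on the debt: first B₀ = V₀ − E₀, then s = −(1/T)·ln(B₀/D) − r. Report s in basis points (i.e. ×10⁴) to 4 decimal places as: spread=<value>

With assets at 79.8078 and a single debt payment of 55.8986 at 3.8501 years:
d₁ = [ln(V₀/D) + (r + σ²/2)T] / (σ√T)
   = [ln(79.8078/55.8986) + (0.0157 + 0.5·0.4322²)·3.8501] / (0.4322·√3.8501)
   = [0.356082 + 0.420040] / 0.848049 = 0.915185
d₂ = d₁ − σ√T = 0.915185 − 0.848049 = 0.067137
N(d₁) = 0.819953,  N(d₂) = 0.526764,  e^(−rT) = 0.941344
E₀ = V₀·N(d₁) − D·e^(−rT)·N(d₂)
   = 79.8078·0.819953 − 55.8986·0.941344·0.526764 = 37.720430
B₀ = V₀ − E₀ = 79.8078 − 37.720430 = 42.087370
spread = −(1/T)·ln(B₀/D) − r = −(1/3.8501)·ln(42.087370/55.8986) − 0.0157 = 0.05801020
in basis points: 0.05801020 × 10⁴ = 580.1020 bp

spread=580.1020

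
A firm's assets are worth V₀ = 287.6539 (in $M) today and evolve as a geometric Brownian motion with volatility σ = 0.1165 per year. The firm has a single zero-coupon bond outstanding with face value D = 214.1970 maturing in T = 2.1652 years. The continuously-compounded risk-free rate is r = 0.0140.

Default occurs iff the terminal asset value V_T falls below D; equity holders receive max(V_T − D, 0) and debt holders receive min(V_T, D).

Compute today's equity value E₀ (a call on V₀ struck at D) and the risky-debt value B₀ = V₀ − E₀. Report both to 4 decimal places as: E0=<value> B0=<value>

With assets at 287.6539 and a single debt payment of 214.1970 at 2.1652 years:
d₁ = [ln(V₀/D) + (r + σ²/2)T] / (σ√T)
   = [ln(287.6539/214.1970) + (0.0140 + 0.5·0.1165²)·2.1652] / (0.1165·√2.1652)
   = [0.294862 + 0.045006] / 0.171425 = 1.982601
d₂ = d₁ − σ√T = 1.982601 − 0.171425 = 1.811176
N(d₁) = 0.976294,  N(d₂) = 0.964943,  e^(−rT) = 0.970142
E₀ = V₀·N(d₁) − D·e^(−rT)·N(d₂)
   = 287.6539·0.976294 − 214.1970·0.970142·0.964943 = 80.318125
B₀ = V₀ − E₀ = 287.6539 − 80.318125 = 207.335775

E0=80.3181 B0=207.3358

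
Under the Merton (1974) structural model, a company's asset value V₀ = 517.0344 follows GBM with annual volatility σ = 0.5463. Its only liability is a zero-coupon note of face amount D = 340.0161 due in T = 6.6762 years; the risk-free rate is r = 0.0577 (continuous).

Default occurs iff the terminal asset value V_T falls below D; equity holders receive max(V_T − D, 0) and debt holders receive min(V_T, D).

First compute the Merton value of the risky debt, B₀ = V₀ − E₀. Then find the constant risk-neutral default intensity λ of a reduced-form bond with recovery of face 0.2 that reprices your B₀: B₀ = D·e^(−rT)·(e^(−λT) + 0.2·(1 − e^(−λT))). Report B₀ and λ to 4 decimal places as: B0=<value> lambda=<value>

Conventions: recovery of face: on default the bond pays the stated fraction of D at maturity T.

B0=155.3956 lambda=0.0791

Equity is a call on the firm's assets struck at D = 340.0161:
d₁ = [ln(V₀/D) + (r + σ²/2)T] / (σ√T)
   = [ln(517.0344/340.0161) + (0.0577 + 0.5·0.5463²)·6.6762] / (0.5463·√6.6762)
   = [0.419116 + 1.381452] / 1.411549 = 1.275598
d₂ = d₁ − σ√T = 1.275598 − 1.411549 = -0.135951
N(d₁) = 0.898951,  N(d₂) = 0.445930,  e^(−rT) = 0.680303
E₀ = V₀·N(d₁) − D·e^(−rT)·N(d₂)
   = 517.0344·0.898951 − 340.0161·0.680303·0.445930 = 361.638784
B₀ = V₀ − E₀ = 517.0344 − 361.638784 = 155.395616
e^(−λT) = (B₀·e^(rT)/D − 0.2)/(1 − 0.2) = (155.3956·1.469933/340.0161 − 0.2)/0.8 = 0.58974370
λ = −ln(0.58974370)/6.6762 = 0.079097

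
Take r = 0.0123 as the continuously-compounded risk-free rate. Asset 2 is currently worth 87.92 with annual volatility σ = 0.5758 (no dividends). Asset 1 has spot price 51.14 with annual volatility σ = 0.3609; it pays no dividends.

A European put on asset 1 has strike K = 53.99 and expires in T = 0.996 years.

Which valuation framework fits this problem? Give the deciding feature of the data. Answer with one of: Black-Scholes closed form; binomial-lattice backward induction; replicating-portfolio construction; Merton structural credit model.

Key observation: a European claim on asset 1 (strike 53.99) — a lognormal (GBM) underlying with constant rate and volatility — has an exact closed-form value; no lattice or capital structure is involved.

framework: Black-Scholes closed form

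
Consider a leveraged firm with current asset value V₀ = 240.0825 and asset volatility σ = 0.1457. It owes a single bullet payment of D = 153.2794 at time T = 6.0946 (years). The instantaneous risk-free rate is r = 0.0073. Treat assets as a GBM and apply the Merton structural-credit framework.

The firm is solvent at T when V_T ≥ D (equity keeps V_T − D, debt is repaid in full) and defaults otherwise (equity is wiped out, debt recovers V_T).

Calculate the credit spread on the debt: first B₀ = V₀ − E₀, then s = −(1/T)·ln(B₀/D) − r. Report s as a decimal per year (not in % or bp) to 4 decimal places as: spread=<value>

spread=0.0029

Apply the equity-as-call identities (strike 153.2794, horizon 6.0946 years):
d₁ = [ln(V₀/D) + (r + σ²/2)T] / (σ√T)
   = [ln(240.0825/153.2794) + (0.0073 + 0.5·0.1457²)·6.0946] / (0.1457·√6.0946)
   = [0.448720 + 0.109180] / 0.359693 = 1.551045
d₂ = d₁ − σ√T = 1.551045 − 0.359693 = 1.191352
N(d₁) = 0.939555,  N(d₂) = 0.883242,  e^(−rT) = 0.956485
E₀ = V₀·N(d₁) − D·e^(−rT)·N(d₂)
   = 240.0825·0.939555 − 153.2794·0.956485·0.883242 = 96.078999
B₀ = V₀ − E₀ = 240.0825 − 96.078999 = 144.003501
spread = −(1/T)·ln(B₀/D) − r = −(1/6.0946)·ln(144.003501/153.2794) − 0.0073 = 0.00294264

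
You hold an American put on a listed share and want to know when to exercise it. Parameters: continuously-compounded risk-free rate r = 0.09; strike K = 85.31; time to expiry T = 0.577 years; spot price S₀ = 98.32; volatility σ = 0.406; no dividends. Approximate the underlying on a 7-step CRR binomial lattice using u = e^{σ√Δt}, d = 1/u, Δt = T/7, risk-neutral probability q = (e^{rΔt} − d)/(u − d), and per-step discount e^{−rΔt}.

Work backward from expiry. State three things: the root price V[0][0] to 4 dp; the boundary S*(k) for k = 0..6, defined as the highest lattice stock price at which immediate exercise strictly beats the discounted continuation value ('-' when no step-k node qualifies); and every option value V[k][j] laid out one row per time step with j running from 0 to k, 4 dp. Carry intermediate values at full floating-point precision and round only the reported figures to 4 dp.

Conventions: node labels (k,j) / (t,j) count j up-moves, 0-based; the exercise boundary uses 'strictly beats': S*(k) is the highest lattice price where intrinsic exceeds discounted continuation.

Δt=0.08243  u=1.12363  d=0.88997  q=0.50276  discount=0.99261
step 7 (expiry): payoffs max(K−S,0) = 41.8310 30.4158 16.0038 0.0000 0.0000 0.0000 0.0000 0.0000
step 6: (k=6,j=0): S=48.8543, K−S=36.4557, hold=35.8251 ⇒ V=36.4557 exercise | (k=6,j=1): S=61.6807, K−S=23.6293, hold=22.9988 ⇒ V=23.6293 exercise | (k=6,j=2): S=77.8746, K−S=7.4354, hold=7.8989 ⇒ V=7.8989 continue | (k=6,j=3): S=98.3200, K−S=0.0000, hold=0.0000 ⇒ V=0.0000 continue | (k=6,j=4): S=124.1333, K−S=0.0000, hold=0.0000 ⇒ V=0.0000 continue | (k=6,j=5): S=156.7236, K−S=0.0000, hold=0.0000 ⇒ V=0.0000 continue | (k=6,j=6): S=197.8704, K−S=0.0000, hold=0.0000 ⇒ V=0.0000 continue  boundary S*=61.6807
step 5: (k=5,j=0): S=54.8942, K−S=30.4158, hold=29.7853 ⇒ V=30.4158 exercise | (k=5,j=1): S=69.3062, K−S=16.0038, hold=15.6045 ⇒ V=16.0038 exercise | (k=5,j=2): S=87.5021, K−S=0.0000, hold=3.8986 ⇒ V=3.8986 continue | (k=5,j=3): S=110.4753, K−S=0.0000, hold=0.0000 ⇒ V=0.0000 continue | (k=5,j=4): S=139.4798, K−S=0.0000, hold=0.0000 ⇒ V=0.0000 continue | (k=5,j=5): S=176.0993, K−S=0.0000, hold=0.0000 ⇒ V=0.0000 continue  boundary S*=69.3062
step 4: (k=4,j=0): S=61.6807, K−S=23.6293, hold=22.9988 ⇒ V=23.6293 exercise | (k=4,j=1): S=77.8746, K−S=7.4354, hold=9.8445 ⇒ V=9.8445 continue | (k=4,j=2): S=98.3200, K−S=0.0000, hold=1.9242 ⇒ V=1.9242 continue | (k=4,j=3): S=124.1333, K−S=0.0000, hold=0.0000 ⇒ V=0.0000 continue | (k=4,j=4): S=156.7236, K−S=0.0000, hold=0.0000 ⇒ V=0.0000 continue  boundary S*=61.6807
step 3: (k=3,j=0): S=69.3062, K−S=16.0038, hold=16.5754 ⇒ V=16.5754 continue | (k=3,j=1): S=87.5021, K−S=0.0000, hold=5.8192 ⇒ V=5.8192 continue | (k=3,j=2): S=110.4753, K−S=0.0000, hold=0.9497 ⇒ V=0.9497 continue | (k=3,j=3): S=139.4798, K−S=0.0000, hold=0.0000 ⇒ V=0.0000 continue  boundary S*=-
step 2: (k=2,j=0): S=77.8746, K−S=7.4354, hold=11.0851 ⇒ V=11.0851 continue | (k=2,j=1): S=98.3200, K−S=0.0000, hold=3.3461 ⇒ V=3.3461 continue | (k=2,j=2): S=124.1333, K−S=0.0000, hold=0.4688 ⇒ V=0.4688 continue  boundary S*=-
step 1: (k=1,j=0): S=87.5021, K−S=0.0000, hold=7.1410 ⇒ V=7.1410 continue | (k=1,j=1): S=110.4753, K−S=0.0000, hold=1.8854 ⇒ V=1.8854 continue  boundary S*=-
step 0: (k=0,j=0): S=98.3200, K−S=0.0000, hold=4.4655 ⇒ V=4.4655 continue  boundary S*=-

price = 4.4655
boundary = - - - - 61.6807 69.3062 61.6807
tree:
4.4655
7.1410 1.8854
11.0851 3.3461 0.4688
16.5754 5.8192 0.9497 0.0000
23.6293 9.8445 1.9242 0.0000 0.0000
30.4158 16.0038 3.8986 0.0000 0.0000 0.0000
36.4557 23.6293 7.8989 0.0000 0.0000 0.0000 0.0000
41.8310 30.4158 16.0038 0.0000 0.0000 0.0000 0.0000 0.0000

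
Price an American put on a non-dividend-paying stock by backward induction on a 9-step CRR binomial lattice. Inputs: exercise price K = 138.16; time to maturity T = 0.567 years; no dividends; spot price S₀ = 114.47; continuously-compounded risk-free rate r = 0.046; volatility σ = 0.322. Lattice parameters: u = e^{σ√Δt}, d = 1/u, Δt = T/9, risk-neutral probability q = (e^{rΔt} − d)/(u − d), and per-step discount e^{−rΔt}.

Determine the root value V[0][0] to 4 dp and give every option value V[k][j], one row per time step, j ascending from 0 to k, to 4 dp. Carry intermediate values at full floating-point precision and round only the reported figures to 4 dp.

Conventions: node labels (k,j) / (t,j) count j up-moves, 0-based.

price = 25.8286
tree:
25.8286
32.9233 18.8201
40.7752 25.1921 12.5000
48.3363 32.6244 17.8392 7.1852
55.3104 40.7752 24.5899 11.1312 3.2452
61.7429 48.3363 32.5776 16.6730 5.6039 0.8841
67.6761 55.3104 40.7752 23.9369 9.4404 1.7653 0.0000
73.1486 61.7429 48.3363 32.5776 15.3573 3.5249 0.0000 0.0000
78.1961 67.6761 55.3104 40.7752 23.6900 7.0384 0.0000 0.0000 0.0000
82.8518 73.1486 61.7429 48.3363 32.5776 14.0542 0.0000 0.0000 0.0000 0.0000

Δt=0.06300  u=1.08418  d=0.92236  q=0.49774  discount=0.99711
step 9 (expiry): payoffs max(K−S,0) = 82.8518 73.1486 61.7429 48.3363 32.5776 14.0542 0.0000 0.0000 0.0000 0.0000
k=8: (k=8,j=0): S=59.9639, K−S=78.1961, hold=77.7963 ⇒ V=78.1961 exercise | (k=8,j=1): S=70.4839, K−S=67.6761, hold=67.2763 ⇒ V=67.6761 exercise | (k=8,j=2): S=82.8496, K−S=55.3104, hold=54.9106 ⇒ V=55.3104 exercise | (k=8,j=3): S=97.3848, K−S=40.7752, hold=40.3754 ⇒ V=40.7752 exercise | (k=8,j=4): S=114.4700, K−S=23.6900, hold=23.2902 ⇒ V=23.6900 exercise | (k=8,j=5): S=134.5526, K−S=3.6074, hold=7.0384 ⇒ V=7.0384 continue | (k=8,j=6): S=158.1586, K−S=0.0000, hold=0.0000 ⇒ V=0.0000 continue | (k=8,j=7): S=185.9060, K−S=0.0000, hold=0.0000 ⇒ V=0.0000 continue | (k=8,j=8): S=218.5213, K−S=0.0000, hold=0.0000 ⇒ V=0.0000 continue
k=7: (k=7,j=0): S=65.0114, K−S=73.1486, hold=72.7488 ⇒ V=73.1486 exercise | (k=7,j=1): S=76.4171, K−S=61.7429, hold=61.3431 ⇒ V=61.7429 exercise | (k=7,j=2): S=89.8237, K−S=48.3363, hold=47.9365 ⇒ V=48.3363 exercise | (k=7,j=3): S=105.5824, K−S=32.5776, hold=32.1778 ⇒ V=32.5776 exercise | (k=7,j=4): S=124.1058, K−S=14.0542, hold=15.3573 ⇒ V=15.3573 continue | (k=7,j=5): S=145.8789, K−S=0.0000, hold=3.5249 ⇒ V=3.5249 continue | (k=7,j=6): S=171.4719, K−S=0.0000, hold=0.0000 ⇒ V=0.0000 continue | (k=7,j=7): S=201.5550, K−S=0.0000, hold=0.0000 ⇒ V=0.0000 continue
k=6: (k=6,j=0): S=70.4839, K−S=67.6761, hold=67.2763 ⇒ V=67.6761 exercise | (k=6,j=1): S=82.8496, K−S=55.3104, hold=54.9106 ⇒ V=55.3104 exercise | (k=6,j=2): S=97.3848, K−S=40.7752, hold=40.3754 ⇒ V=40.7752 exercise | (k=6,j=3): S=114.4700, K−S=23.6900, hold=23.9369 ⇒ V=23.9369 continue | (k=6,j=4): S=134.5526, K−S=3.6074, hold=9.4404 ⇒ V=9.4404 continue | (k=6,j=5): S=158.1586, K−S=0.0000, hold=1.7653 ⇒ V=1.7653 continue | (k=6,j=6): S=185.9060, K−S=0.0000, hold=0.0000 ⇒ V=0.0000 continue
k=5: (k=5,j=0): S=76.4171, K−S=61.7429, hold=61.3431 ⇒ V=61.7429 exercise | (k=5,j=1): S=89.8237, K−S=48.3363, hold=47.9365 ⇒ V=48.3363 exercise | (k=5,j=2): S=105.5824, K−S=32.5776, hold=32.3004 ⇒ V=32.5776 exercise | (k=5,j=3): S=124.1058, K−S=14.0542, hold=16.6730 ⇒ V=16.6730 continue | (k=5,j=4): S=145.8789, K−S=0.0000, hold=5.6039 ⇒ V=5.6039 continue | (k=5,j=5): S=171.4719, K−S=0.0000, hold=0.8841 ⇒ V=0.8841 continue
k=4: (k=4,j=0): S=82.8496, K−S=55.3104, hold=54.9106 ⇒ V=55.3104 exercise | (k=4,j=1): S=97.3848, K−S=40.7752, hold=40.3754 ⇒ V=40.7752 exercise | (k=4,j=2): S=114.4700, K−S=23.6900, hold=24.5899 ⇒ V=24.5899 continue | (k=4,j=3): S=134.5526, K−S=3.6074, hold=11.1312 ⇒ V=11.1312 continue | (k=4,j=4): S=158.1586, K−S=0.0000, hold=3.2452 ⇒ V=3.2452 continue
k=3: (k=3,j=0): S=89.8237, K−S=48.3363, hold=47.9365 ⇒ V=48.3363 exercise | (k=3,j=1): S=105.5824, K−S=32.5776, hold=32.6244 ⇒ V=32.6244 continue | (k=3,j=2): S=124.1058, K−S=14.0542, hold=17.8392 ⇒ V=17.8392 continue | (k=3,j=3): S=145.8789, K−S=0.0000, hold=7.1852 ⇒ V=7.1852 continue
k=2: (k=2,j=0): S=97.3848, K−S=40.7752, hold=40.3986 ⇒ V=40.7752 exercise | (k=2,j=1): S=114.4700, K−S=23.6900, hold=25.1921 ⇒ V=25.1921 continue | (k=2,j=2): S=134.5526, K−S=3.6074, hold=12.5000 ⇒ V=12.5000 continue
k=1: (k=1,j=0): S=105.5824, K−S=32.5776, hold=32.9233 ⇒ V=32.9233 continue | (k=1,j=1): S=124.1058, K−S=14.0542, hold=18.8201 ⇒ V=18.8201 continue
k=0: (k=0,j=0): S=114.4700, K−S=23.6900, hold=25.8286 ⇒ V=25.8286 continue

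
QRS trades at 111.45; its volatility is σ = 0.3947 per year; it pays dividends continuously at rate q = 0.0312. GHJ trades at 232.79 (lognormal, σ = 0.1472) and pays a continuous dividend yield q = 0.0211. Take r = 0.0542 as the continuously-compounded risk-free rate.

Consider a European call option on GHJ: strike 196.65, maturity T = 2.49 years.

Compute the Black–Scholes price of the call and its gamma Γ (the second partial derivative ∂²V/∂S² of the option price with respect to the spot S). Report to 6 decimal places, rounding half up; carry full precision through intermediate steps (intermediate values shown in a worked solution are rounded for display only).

σ√T = 0.1472·√2.49 = 0.232278
d₁ = (ln(S/K) + (r−q+σ²/2)T) / (σ√T) = (ln(232.79/196.65) + (0.0542−0.0211+0.1472²/2)·2.49) / 0.232278 = (0.168711 + 0.109395) / 0.232278 = 1.197303
d₂ = d₁ − σ√T = 1.197303 − 0.232278 = 0.965025
e^{−rT} = 0.873753
e^{−qT} = 0.948817
N(d₁) = 0.884406,  N(d₂) = 0.832734
Call price V = S·e^{−qT}·N(d₁) − K·e^{−rT}·N(d₂) = 195.343276 − 143.083210 = 52.260067
φ(d₁) = (1/√(2π))·e^{−d₁²/2} = 0.194815
Γ = e^{−qT}·φ(d₁) / (S·σ·√T) = 0.003418

price = 52.260067
Γ = 0.003418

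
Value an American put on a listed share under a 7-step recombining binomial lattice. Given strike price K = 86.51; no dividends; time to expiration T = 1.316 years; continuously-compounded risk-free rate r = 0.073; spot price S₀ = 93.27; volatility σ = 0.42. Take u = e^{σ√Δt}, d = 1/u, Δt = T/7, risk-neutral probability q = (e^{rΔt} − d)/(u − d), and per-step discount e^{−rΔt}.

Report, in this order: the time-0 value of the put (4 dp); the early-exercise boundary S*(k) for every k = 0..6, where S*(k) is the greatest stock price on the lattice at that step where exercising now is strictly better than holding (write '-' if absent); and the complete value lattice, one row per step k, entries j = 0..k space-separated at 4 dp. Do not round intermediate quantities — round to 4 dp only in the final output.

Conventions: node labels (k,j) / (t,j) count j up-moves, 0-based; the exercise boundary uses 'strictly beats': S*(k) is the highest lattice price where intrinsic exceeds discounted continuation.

price = 11.1548
boundary = - - - 54.0103 45.0182 54.0103 64.7985
tree:
11.1548
16.4620 5.9953
23.5548 9.6103 2.4361
32.4997 14.9924 4.3301 0.5513
41.4918 22.5893 7.5796 1.1010 0.0000
48.9868 32.4997 13.0043 2.1987 0.0000 0.0000
55.2340 41.4918 21.7115 4.3908 0.0000 0.0000 0.0000
60.4411 48.9868 32.4997 8.7684 0.0000 0.0000 0.0000 0.0000

Δt=0.18800, u=1.19974, d=0.83351, q=0.49233, disc=e^(-rΔt)=0.98637
k=7 terminal: V=max(K-S,0) → 60.4411 48.9868 32.4997 8.7684 0.0000 0.0000 0.0000 0.0000
k=6: j=0 S=31.2760 intr=55.2340 cont=54.0548 V=55.2340[EX]; j=1 S=45.0182 intr=41.4918 cont=40.3126 V=41.4918[EX]; j=2 S=64.7985 intr=21.7115 cont=20.5323 V=21.7115[EX]; j=3 S=93.2700 intr=0.0000 cont=4.3908 V=4.3908[hold]; j=4 S=134.2514 intr=0.0000 cont=0.0000 V=0.0000[hold]; j=5 S=193.2393 intr=0.0000 cont=0.0000 V=0.0000[hold]; j=6 S=278.1455 intr=0.0000 cont=0.0000 V=0.0000[hold]  S*(6)=64.7985
k=5: j=0 S=37.5232 intr=48.9868 cont=47.8076 V=48.9868[EX]; j=1 S=54.0103 intr=32.4997 cont=31.3205 V=32.4997[EX]; j=2 S=77.7416 intr=8.7684 cont=13.0043 V=13.0043[hold]; j=3 S=111.9001 intr=0.0000 cont=2.1987 V=2.1987[hold]; j=4 S=161.0672 intr=0.0000 cont=0.0000 V=0.0000[hold]; j=5 S=231.8375 intr=0.0000 cont=0.0000 V=0.0000[hold]  S*(5)=54.0103
k=4: j=0 S=45.0182 intr=41.4918 cont=40.3126 V=41.4918[EX]; j=1 S=64.7985 intr=21.7115 cont=22.5893 V=22.5893[hold]; j=2 S=93.2700 intr=0.0000 cont=7.5796 V=7.5796[hold]; j=3 S=134.2514 intr=0.0000 cont=1.1010 V=1.1010[hold]; j=4 S=193.2393 intr=0.0000 cont=0.0000 V=0.0000[hold]  S*(4)=45.0182
k=3: j=0 S=54.0103 intr=32.4997 cont=31.7468 V=32.4997[EX]; j=1 S=77.7416 intr=8.7684 cont=14.9924 V=14.9924[hold]; j=2 S=111.9001 intr=0.0000 cont=4.3301 V=4.3301[hold]; j=3 S=161.0672 intr=0.0000 cont=0.5513 V=0.5513[hold]  S*(3)=54.0103
k=2: j=0 S=64.7985 intr=21.7115 cont=23.5548 V=23.5548[hold]; j=1 S=93.2700 intr=0.0000 cont=9.6103 V=9.6103[hold]; j=2 S=134.2514 intr=0.0000 cont=2.4361 V=2.4361[hold]  S*(2)=-
k=1: j=0 S=77.7416 intr=8.7684 cont=16.4620 V=16.4620[hold]; j=1 S=111.9001 intr=0.0000 cont=5.9953 V=5.9953[hold]  S*(1)=-
k=0: j=0 S=93.2700 intr=0.0000 cont=11.1548 V=11.1548[hold]  S*(0)=-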